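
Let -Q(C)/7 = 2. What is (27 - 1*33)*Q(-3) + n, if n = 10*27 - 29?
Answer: 325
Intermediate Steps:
Q(C) = -14 (Q(C) = -7*2 = -14)
n = 241 (n = 270 - 29 = 241)
(27 - 1*33)*Q(-3) + n = (27 - 1*33)*(-14) + 241 = (27 - 33)*(-14) + 241 = -6*(-14) + 241 = 84 + 241 = 325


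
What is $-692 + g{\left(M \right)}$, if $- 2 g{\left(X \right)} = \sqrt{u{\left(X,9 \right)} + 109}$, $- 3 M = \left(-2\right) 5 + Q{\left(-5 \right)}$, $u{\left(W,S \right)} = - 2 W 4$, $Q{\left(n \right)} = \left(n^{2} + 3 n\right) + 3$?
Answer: $-692 - \frac{3 \sqrt{13}}{2} \approx -697.41$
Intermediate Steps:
$Q{\left(n \right)} = 3 + n^{2} + 3 n$
$u{\left(W,S \right)} = - 8 W$
$M = -1$ ($M = - \frac{\left(-2\right) 5 + \left(3 + \left(-5\right)^{2} + 3 \left(-5\right)\right)}{3} = - \frac{-10 + \left(3 + 25 - 15\right)}{3} = - \frac{-10 + 13}{3} = \left(- \frac{1}{3}\right) 3 = -1$)
$g{\left(X \right)} = - \frac{\sqrt{109 - 8 X}}{2}$ ($g{\left(X \right)} = - \frac{\sqrt{- 8 X + 109}}{2} = - \frac{\sqrt{109 - 8 X}}{2}$)
$-692 + g{\left(M \right)} = -692 - \frac{\sqrt{109 - -8}}{2} = -692 - \frac{\sqrt{109 + 8}}{2} = -692 - \frac{\sqrt{117}}{2} = -692 - \frac{3 \sqrt{13}}{2}$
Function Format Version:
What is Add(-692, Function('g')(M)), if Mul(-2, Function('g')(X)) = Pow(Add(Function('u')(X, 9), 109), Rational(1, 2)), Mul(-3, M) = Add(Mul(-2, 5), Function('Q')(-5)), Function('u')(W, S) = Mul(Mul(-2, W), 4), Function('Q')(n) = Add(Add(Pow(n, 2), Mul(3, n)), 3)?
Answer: Add(-692, Mul(Rational(-3, 2), Pow(13, Rational(1, 2)))) ≈ -697.41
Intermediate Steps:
Function('Q')(n) = Add(3, Pow(n, 2), Mul(3, n))
Function('u')(W, S) = Mul(-8, W)
M = -1 (M = Mul(Rational(-1, 3), Add(Mul(-2, 5), Add(3, Pow(-5, 2), Mul(3, -5)))) = Mul(Rational(-1, 3), Add(-10, Add(3, 25, -15))) = Mul(Rational(-1, 3), Add(-10, 13)) = Mul(Rational(-1, 3), 3) = -1)
Function('g')(X) = Mul(Rational(-1, 2), Pow(Add(109, Mul(-8, X)), Rational(1, 2))) (Function('g')(X) = Mul(Rational(-1, 2), Pow(Add(Mul(-8, X), 109), Rational(1, 2))) = Mul(Rational(-1, 2), Pow(Add(109, Mul(-8, X)), Rational(1, 2))))
Add(-692, Function('g')(M)) = Add(-692, Mul(Rational(-1, 2), Pow(Add(109, Mul(-8, -1)), Rational(1, 2)))) = Add(-692, Mul(Rational(-1, 2), Pow(Add(109, 8), Rational(1, 2)))) = Add(-692, Mul(Rational(-1, 2), Pow(117, Rational(1, 2)))) = Add(-692, Mul(Rational(-1, 2), Mul(3, Pow(13, Rational(1, 2))))) = Add(-692, Mul(Rational(-3, 2), Pow(13, Rational(1, 2))))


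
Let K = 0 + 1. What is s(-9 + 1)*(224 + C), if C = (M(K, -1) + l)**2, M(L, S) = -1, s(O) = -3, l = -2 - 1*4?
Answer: -819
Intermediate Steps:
K = 1
l = -6 (l = -2 - 4 = -6)
C = 49 (C = (-1 - 6)**2 = (-7)**2 = 49)
s(-9 + 1)*(224 + C) = -3*(224 + 49) = -3*273 = -819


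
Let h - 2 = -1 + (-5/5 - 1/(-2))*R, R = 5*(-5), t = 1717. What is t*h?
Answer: 46359/2 ≈ 23180.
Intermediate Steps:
R = -25
h = 27/2 (h = 2 + (-1 + (-5/5 - 1/(-2))*(-25)) = 2 + (-1 + (-5*1/5 - 1*(-1/2))*(-25)) = 2 + (-1 + (-1 + 1/2)*(-25)) = 2 + (-1 - 1/2*(-25)) = 2 + (-1 + 25/2) = 2 + 23/2 = 27/2 ≈ 13.500)
t*h = 1717*(27/2) = 46359/2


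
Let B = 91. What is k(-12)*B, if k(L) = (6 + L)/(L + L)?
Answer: 91/4 ≈ 22.750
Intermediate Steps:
k(L) = (6 + L)/(2*L) (k(L) = (6 + L)/((2*L)) = (1/(2*L))*(6 + L) = (6 + L)/(2*L))
k(-12)*B = ((1/2)*(6 - 12)/(-12))*91 = ((1/2)*(-1/12)*(-6))*91 = (1/4)*91 = 91/4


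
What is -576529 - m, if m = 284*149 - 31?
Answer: -618814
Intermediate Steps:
m = 42285 (m = 42316 - 31 = 42285)
-576529 - m = -576529 - 1*42285 = -576529 - 42285 = -618814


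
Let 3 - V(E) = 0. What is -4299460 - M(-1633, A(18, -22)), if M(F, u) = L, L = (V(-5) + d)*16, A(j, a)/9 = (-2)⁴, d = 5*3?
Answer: -4299748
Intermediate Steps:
V(E) = 3 (V(E) = 3 - 1*0 = 3 + 0 = 3)
d = 15
A(j, a) = 144 (A(j, a) = 9*(-2)⁴ = 9*16 = 144)
L = 288 (L = (3 + 15)*16 = 18*16 = 288)
M(F, u) = 288
-4299460 - M(-1633, A(18, -22)) = -4299460 - 1*288 = -4299460 - 288 = -4299748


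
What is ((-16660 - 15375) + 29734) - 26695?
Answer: -28996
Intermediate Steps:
((-16660 - 15375) + 29734) - 26695 = (-32035 + 29734) - 26695 = -2301 - 26695 = -28996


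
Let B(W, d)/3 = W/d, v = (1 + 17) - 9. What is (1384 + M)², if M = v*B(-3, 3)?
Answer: 1841449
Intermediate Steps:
v = 9 (v = 18 - 9 = 9)
B(W, d) = 3*W/d (B(W, d) = 3*(W/d) = 3*W/d)
M = -27 (M = 9*(3*(-3)/3) = 9*(3*(-3)*(⅓)) = 9*(-3) = -27)
(1384 + M)² = (1384 - 27)² = 1357² = 1841449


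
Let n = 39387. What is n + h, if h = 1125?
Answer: 40512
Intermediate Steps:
n + h = 39387 + 1125 = 40512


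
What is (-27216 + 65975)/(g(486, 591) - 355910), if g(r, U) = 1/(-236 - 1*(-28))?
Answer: -8061872/74029281 ≈ -0.10890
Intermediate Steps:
g(r, U) = -1/208 (g(r, U) = 1/(-236 + 28) = 1/(-208) = -1/208)
(-27216 + 65975)/(g(486, 591) - 355910) = (-27216 + 65975)/(-1/208 - 355910) = 38759/(-74029281/208) = 38759*(-208/74029281) = -8061872/74029281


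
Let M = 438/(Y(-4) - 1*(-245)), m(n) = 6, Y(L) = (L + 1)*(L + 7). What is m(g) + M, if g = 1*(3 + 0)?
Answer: 927/118 ≈ 7.8559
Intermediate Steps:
Y(L) = (1 + L)*(7 + L)
g = 3 (g = 1*3 = 3)
M = 219/118 (M = 438/((7 + (-4)² + 8*(-4)) - 1*(-245)) = 438/((7 + 16 - 32) + 245) = 438/(-9 + 245) = 438/236 = 438*(1/236) = 219/118 ≈ 1.8559)
m(g) + M = 6 + 219/118 = 927/118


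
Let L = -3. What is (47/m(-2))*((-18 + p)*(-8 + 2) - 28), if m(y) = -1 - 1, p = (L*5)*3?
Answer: -8225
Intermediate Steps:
p = -45 (p = -3*5*3 = -15*3 = -45)
m(y) = -2
(47/m(-2))*((-18 + p)*(-8 + 2) - 28) = (47/(-2))*((-18 - 45)*(-8 + 2) - 28) = (47*(-½))*(-63*(-6) - 28) = -47*(378 - 28)/2 = -47/2*350 = -8225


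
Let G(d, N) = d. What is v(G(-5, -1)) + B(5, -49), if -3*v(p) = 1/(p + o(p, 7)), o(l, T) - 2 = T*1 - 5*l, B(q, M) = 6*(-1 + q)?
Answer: 2087/87 ≈ 23.988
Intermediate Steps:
B(q, M) = -6 + 6*q
o(l, T) = 2 + T - 5*l (o(l, T) = 2 + (T*1 - 5*l) = 2 + (T - 5*l) = 2 + T - 5*l)
v(p) = -1/(3*(9 - 4*p)) (v(p) = -1/(3*(p + (2 + 7 - 5*p))) = -1/(3*(p + (9 - 5*p))) = -1/(3*(9 - 4*p)))
v(G(-5, -1)) + B(5, -49) = 1/(3*(-9 + 4*(-5))) + (-6 + 6*5) = 1/(3*(-9 - 20)) + (-6 + 30) = (⅓)/(-29) + 24 = (⅓)*(-1/29) + 24 = -1/87 + 24 = 2087/87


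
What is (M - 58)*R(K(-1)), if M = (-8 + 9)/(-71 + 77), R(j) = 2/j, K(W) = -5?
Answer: 347/15 ≈ 23.133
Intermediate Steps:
M = ⅙ (M = 1/6 = 1*(⅙) = ⅙ ≈ 0.16667)
(M - 58)*R(K(-1)) = (⅙ - 58)*(2/(-5)) = -347*(-1)/(3*5) = -347/6*(-⅖) = 347/15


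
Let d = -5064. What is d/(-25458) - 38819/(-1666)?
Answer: 166115121/7068838 ≈ 23.500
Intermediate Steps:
d/(-25458) - 38819/(-1666) = -5064/(-25458) - 38819/(-1666) = -5064*(-1/25458) - 38819*(-1/1666) = 844/4243 + 38819/1666 = 166115121/7068838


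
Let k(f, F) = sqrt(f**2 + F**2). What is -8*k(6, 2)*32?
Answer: -512*sqrt(10) ≈ -1619.1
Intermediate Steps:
k(f, F) = sqrt(F**2 + f**2)
-8*k(6, 2)*32 = -8*sqrt(2**2 + 6**2)*32 = -8*sqrt(4 + 36)*32 = -8*sqrt(40)*32 = -8*2*sqrt(10)*32 = -16*sqrt(10)*32 = -512*sqrt(10)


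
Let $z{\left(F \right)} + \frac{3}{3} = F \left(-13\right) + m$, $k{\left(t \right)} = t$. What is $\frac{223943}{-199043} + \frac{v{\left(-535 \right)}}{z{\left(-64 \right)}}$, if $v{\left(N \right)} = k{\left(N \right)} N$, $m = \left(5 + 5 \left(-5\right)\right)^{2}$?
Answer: $\frac{56695408842}{245021933} \approx 231.39$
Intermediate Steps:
$m = 400$ ($m = \left(5 - 25\right)^{2} = \left(-20\right)^{2} = 400$)
$v{\left(N \right)} = N^{2}$ ($v{\left(N \right)} = N N = N^{2}$)
$z{\left(F \right)} = 399 - 13 F$ ($z{\left(F \right)} = -1 + \left(F \left(-13\right) + 400\right) = -1 - \left(-400 + 13 F\right) = 399 - 13 F$)
$\frac{223943}{-199043} + \frac{v{\left(-535 \right)}}{z{\left(-64 \right)}} = \frac{223943}{-199043} + \frac{\left(-535\right)^{2}}{399 - -832} = 223943 \left(- \frac{1}{199043}\right) + \frac{286225}{399 + 832} = - \frac{223943}{199043} + \frac{286225}{1231} = \frac{56695408842}{245021933}$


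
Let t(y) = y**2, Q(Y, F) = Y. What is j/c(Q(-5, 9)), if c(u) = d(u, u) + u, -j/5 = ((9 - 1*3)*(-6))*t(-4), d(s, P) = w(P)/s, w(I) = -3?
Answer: -7200/11 ≈ -654.54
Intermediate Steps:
d(s, P) = -3/s
j = 2880 (j = -5*(9 - 1*3)*(-6)*(-4)**2 = -5*(9 - 3)*(-6)*16 = -5*6*(-6)*16 = -(-180)*16 = -5*(-576) = 2880)
c(u) = u - 3/u (c(u) = -3/u + u = u - 3/u)
j/c(Q(-5, 9)) = 2880/(-5 - 3/(-5)) = 2880/(-5 - 3*(-1/5)) = 2880/(-5 + 3/5) = 2880/(-22/5) = 2880*(-5/22) = -7200/11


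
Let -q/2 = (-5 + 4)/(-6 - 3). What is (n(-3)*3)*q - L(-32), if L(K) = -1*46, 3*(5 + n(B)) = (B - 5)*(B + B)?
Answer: 116/3 ≈ 38.667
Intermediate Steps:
n(B) = -5 + 2*B*(-5 + B)/3 (n(B) = -5 + ((B - 5)*(B + B))/3 = -5 + ((-5 + B)*(2*B))/3 = -5 + (2*B*(-5 + B))/3 = -5 + 2*B*(-5 + B)/3)
L(K) = -46
q = -2/9 (q = -2*(-5 + 4)/(-6 - 3) = -(-2)/(-9) = -(-2)*(-1)/9 = -2*⅑ = -2/9 ≈ -0.22222)
(n(-3)*3)*q - L(-32) = ((-5 - 10/3*(-3) + (⅔)*(-3)²)*3)*(-2/9) - 1*(-46) = ((-5 + 10 + (⅔)*9)*3)*(-2/9) + 46 = ((-5 + 10 + 6)*3)*(-2/9) + 46 = (11*3)*(-2/9) + 46 = 33*(-2/9) + 46 = -22/3 + 46 = 116/3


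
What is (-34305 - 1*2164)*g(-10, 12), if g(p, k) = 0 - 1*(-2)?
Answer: -72938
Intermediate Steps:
g(p, k) = 2 (g(p, k) = 0 + 2 = 2)
(-34305 - 1*2164)*g(-10, 12) = (-34305 - 1*2164)*2 = (-34305 - 2164)*2 = -36469*2 = -72938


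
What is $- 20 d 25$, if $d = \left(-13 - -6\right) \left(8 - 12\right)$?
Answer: $-14000$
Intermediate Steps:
$d = 28$ ($d = \left(-13 + 6\right) \left(-4\right) = \left(-7\right) \left(-4\right) = 28$)
$- 20 d 25 = \left(-20\right) 28 \cdot 25 = \left(-560\right) 25 = -14000$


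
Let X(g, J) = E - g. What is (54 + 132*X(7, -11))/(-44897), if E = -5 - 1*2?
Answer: 1794/44897 ≈ 0.039958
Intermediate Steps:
E = -7 (E = -5 - 2 = -7)
X(g, J) = -7 - g
(54 + 132*X(7, -11))/(-44897) = (54 + 132*(-7 - 1*7))/(-44897) = (54 + 132*(-7 - 7))*(-1/44897) = (54 + 132*(-14))*(-1/44897) = (54 - 1848)*(-1/44897) = -1794*(-1/44897) = 1794/44897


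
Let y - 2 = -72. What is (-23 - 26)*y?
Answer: 3430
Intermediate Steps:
y = -70 (y = 2 - 72 = -70)
(-23 - 26)*y = (-23 - 26)*(-70) = -49*(-70) = 3430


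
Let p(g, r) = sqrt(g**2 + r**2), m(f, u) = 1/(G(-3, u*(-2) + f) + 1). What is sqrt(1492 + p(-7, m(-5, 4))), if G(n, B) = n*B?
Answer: sqrt(596800 + 10*sqrt(78401))/20 ≈ 38.717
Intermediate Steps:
G(n, B) = B*n
m(f, u) = 1/(1 - 3*f + 6*u) (m(f, u) = 1/((u*(-2) + f)*(-3) + 1) = 1/((-2*u + f)*(-3) + 1) = 1/((f - 2*u)*(-3) + 1) = 1/((-3*f + 6*u) + 1) = 1/(1 - 3*f + 6*u))
sqrt(1492 + p(-7, m(-5, 4))) = sqrt(1492 + sqrt((-7)**2 + (1/(1 - 3*(-5) + 6*4))**2)) = sqrt(1492 + sqrt(49 + (1/(1 + 15 + 24))**2)) = sqrt(1492 + sqrt(49 + (1/40)**2)) = sqrt(1492 + sqrt(49 + 1/1600)) = sqrt(1492 + sqrt(78401/1600)) = sqrt(1492 + sqrt(78401)/40)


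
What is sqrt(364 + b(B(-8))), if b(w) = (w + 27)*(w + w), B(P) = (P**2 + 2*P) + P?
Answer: 6*sqrt(159) ≈ 75.657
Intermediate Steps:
B(P) = P**2 + 3*P
b(w) = 2*w*(27 + w) (b(w) = (27 + w)*(2*w) = 2*w*(27 + w))
sqrt(364 + b(B(-8))) = sqrt(364 + 2*(-8*(3 - 8))*(27 - 8*(3 - 8))) = sqrt(364 + 2*(-8*(-5))*(27 - 8*(-5))) = sqrt(364 + 2*40*(27 + 40)) = sqrt(364 + 2*40*67) = sqrt(364 + 5360) = sqrt(5724) = 6*sqrt(159)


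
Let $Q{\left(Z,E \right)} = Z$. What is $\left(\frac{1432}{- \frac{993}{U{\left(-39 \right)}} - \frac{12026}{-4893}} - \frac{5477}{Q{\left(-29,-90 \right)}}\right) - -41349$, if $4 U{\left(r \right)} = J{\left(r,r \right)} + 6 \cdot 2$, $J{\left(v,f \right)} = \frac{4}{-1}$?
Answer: $\frac{831922849114}{20029459} \approx 41535.0$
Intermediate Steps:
$J{\left(v,f \right)} = -4$ ($J{\left(v,f \right)} = 4 \left(-1\right) = -4$)
$U{\left(r \right)} = 2$ ($U{\left(r \right)} = \frac{-4 + 6 \cdot 2}{4} = \frac{-4 + 12}{4} = \frac{1}{4} \cdot 8 = 2$)
$\left(\frac{1432}{- \frac{993}{U{\left(-39 \right)}} - \frac{12026}{-4893}} - \frac{5477}{Q{\left(-29,-90 \right)}}\right) - -41349 = \left(\frac{1432}{- \frac{993}{2} - \frac{12026}{-4893}} - \frac{5477}{-29}\right) - -41349 = \left(\frac{1432}{\left(-993\right) \frac{1}{2} - - \frac{1718}{699}} - - \frac{5477}{29}\right) + 41349 = \left(\frac{1432}{- \frac{993}{2} + \frac{1718}{699}} + \frac{5477}{29}\right) + 41349 = \left(\frac{1432}{- \frac{690671}{1398}} + \frac{5477}{29}\right) + 41349 = \left(1432 \left(- \frac{1398}{690671}\right) + \frac{5477}{29}\right) + 41349 = \left(- \frac{2001936}{690671} + \frac{5477}{29}\right) + 41349 = \frac{3724748923}{20029459} + 41349 = \frac{831922849114}{20029459}$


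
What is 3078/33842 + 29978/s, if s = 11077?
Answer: 524305241/187433917 ≈ 2.7973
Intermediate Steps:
3078/33842 + 29978/s = 3078/33842 + 29978/11077 = 3078*(1/33842) + 29978*(1/11077) = 1539/16921 + 29978/11077 = 524305241/187433917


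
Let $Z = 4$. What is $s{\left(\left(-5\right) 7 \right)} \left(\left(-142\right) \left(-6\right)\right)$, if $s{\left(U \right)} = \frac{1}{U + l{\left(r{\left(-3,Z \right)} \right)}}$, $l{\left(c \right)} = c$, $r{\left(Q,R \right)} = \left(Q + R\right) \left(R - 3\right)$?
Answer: $- \frac{426}{17} \approx -25.059$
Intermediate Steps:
$r{\left(Q,R \right)} = \left(-3 + R\right) \left(Q + R\right)$ ($r{\left(Q,R \right)} = \left(Q + R\right) \left(-3 + R\right) = \left(-3 + R\right) \left(Q + R\right)$)
$s{\left(U \right)} = \frac{1}{1 + U}$ ($s{\left(U \right)} = \frac{1}{U - \left(15 - 16\right)} = \frac{1}{U + \left(16 + 9 - 12 - 12\right)} = \frac{1}{U + 1} = \frac{1}{1 + U}$)
$s{\left(\left(-5\right) 7 \right)} \left(\left(-142\right) \left(-6\right)\right) = \frac{\left(-142\right) \left(-6\right)}{1 - 35} = \frac{1}{1 - 35} \cdot 852 = \frac{1}{-34} \cdot 852 = \left(- \frac{1}{34}\right) 852 = - \frac{426}{17}$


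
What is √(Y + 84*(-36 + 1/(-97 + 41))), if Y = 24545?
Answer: √86078/2 ≈ 146.70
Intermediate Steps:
√(Y + 84*(-36 + 1/(-97 + 41))) = √(24545 + 84*(-36 + 1/(-97 + 41))) = √(24545 + 84*(-36 + 1/(-56))) = √(24545 + 84*(-36 - 1/56)) = √(24545 + 84*(-2017/56)) = √(24545 - 6051/2) = √(43039/2) = √86078/2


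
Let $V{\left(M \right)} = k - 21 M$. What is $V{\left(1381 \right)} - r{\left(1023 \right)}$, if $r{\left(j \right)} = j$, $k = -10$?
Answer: $-30034$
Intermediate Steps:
$V{\left(M \right)} = -10 - 21 M$
$V{\left(1381 \right)} - r{\left(1023 \right)} = \left(-10 - 29001\right) - 1023 = -29011 - 1023 = -30034$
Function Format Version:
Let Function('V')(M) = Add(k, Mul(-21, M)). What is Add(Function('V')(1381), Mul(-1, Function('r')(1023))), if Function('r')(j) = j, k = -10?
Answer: -30034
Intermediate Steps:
Function('V')(M) = Add(-10, Mul(-21, M))
Add(Function('V')(1381), Mul(-1, Function('r')(1023))) = Add(Add(-10, Mul(-21, 1381)), Mul(-1, 1023)) = Add(Add(-10, -29001), -1023) = Add(-29011, -1023) = -30034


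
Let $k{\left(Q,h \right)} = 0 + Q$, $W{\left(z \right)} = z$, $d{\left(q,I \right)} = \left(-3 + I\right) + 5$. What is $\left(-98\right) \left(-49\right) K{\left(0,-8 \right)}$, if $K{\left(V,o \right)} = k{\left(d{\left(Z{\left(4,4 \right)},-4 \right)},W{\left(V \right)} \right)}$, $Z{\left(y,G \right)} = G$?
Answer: $-9604$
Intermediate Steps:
$d{\left(q,I \right)} = 2 + I$
$k{\left(Q,h \right)} = Q$
$K{\left(V,o \right)} = -2$ ($K{\left(V,o \right)} = 2 - 4 = -2$)
$\left(-98\right) \left(-49\right) K{\left(0,-8 \right)} = \left(-98\right) \left(-49\right) \left(-2\right) = 4802 \left(-2\right) = -9604$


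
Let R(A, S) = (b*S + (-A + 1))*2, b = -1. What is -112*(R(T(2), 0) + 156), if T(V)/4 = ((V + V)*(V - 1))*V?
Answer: -10528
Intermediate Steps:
T(V) = 8*V²*(-1 + V) (T(V) = 4*(((V + V)*(V - 1))*V) = 4*(((2*V)*(-1 + V))*V) = 4*((2*V*(-1 + V))*V) = 4*(2*V²*(-1 + V)) = 8*V²*(-1 + V))
R(A, S) = 2 - 2*A - 2*S (R(A, S) = (-S + (-A + 1))*2 = (-S + (1 - A))*2 = (1 - A - S)*2 = 2 - 2*A - 2*S)
-112*(R(T(2), 0) + 156) = -112*((2 - 16*2²*(-1 + 2) - 2*0) + 156) = -112*((2 - 16*4 + 0) + 156) = -112*((2 - 2*32 + 0) + 156) = -112*((2 - 64 + 0) + 156) = -112*(-62 + 156) = -112*94 = -10528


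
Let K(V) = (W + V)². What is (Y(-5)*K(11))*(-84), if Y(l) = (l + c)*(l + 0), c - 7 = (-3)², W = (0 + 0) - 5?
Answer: 166320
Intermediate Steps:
W = -5 (W = 0 - 5 = -5)
c = 16 (c = 7 + (-3)² = 7 + 9 = 16)
K(V) = (-5 + V)²
Y(l) = l*(16 + l) (Y(l) = (l + 16)*(l + 0) = (16 + l)*l = l*(16 + l))
(Y(-5)*K(11))*(-84) = ((-5*(16 - 5))*(-5 + 11)²)*(-84) = (-5*11*6²)*(-84) = -55*36*(-84) = -1980*(-84) = 166320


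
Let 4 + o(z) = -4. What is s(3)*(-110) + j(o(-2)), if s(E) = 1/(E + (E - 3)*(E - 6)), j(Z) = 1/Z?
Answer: -883/24 ≈ -36.792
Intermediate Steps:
o(z) = -8 (o(z) = -4 - 4 = -8)
j(Z) = 1/Z
s(E) = 1/(E + (-6 + E)*(-3 + E)) (s(E) = 1/(E + (-3 + E)*(-6 + E)) = 1/(E + (-6 + E)*(-3 + E)))
s(3)*(-110) + j(o(-2)) = -110/(18 + 3² - 8*3) + 1/(-8) = -110/(18 + 9 - 24) - ⅛ = -110/3 - ⅛ = -883/24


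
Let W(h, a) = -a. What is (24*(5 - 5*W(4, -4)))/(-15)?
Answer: 24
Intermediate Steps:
(24*(5 - 5*W(4, -4)))/(-15) = (24*(5 - (-5)*(-4)))/(-15) = (24*(5 - 5*4))*(-1/15) = (24*(5 - 20))*(-1/15) = (24*(-15))*(-1/15) = -360*(-1/15) = 24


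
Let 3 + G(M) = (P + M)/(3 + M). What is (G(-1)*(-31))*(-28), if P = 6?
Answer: -434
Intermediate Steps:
G(M) = -3 + (6 + M)/(3 + M)
(G(-1)*(-31))*(-28) = (((-3 - 2*(-1))/(3 - 1))*(-31))*(-28) = (((-3 + 2)/2)*(-31))*(-28) = (((1/2)*(-1))*(-31))*(-28) = -1/2*(-31)*(-28) = (31/2)*(-28) = -434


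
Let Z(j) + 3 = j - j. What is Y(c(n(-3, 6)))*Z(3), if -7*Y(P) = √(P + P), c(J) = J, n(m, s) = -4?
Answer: 6*I*√2/7 ≈ 1.2122*I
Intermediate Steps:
Y(P) = -√2*√P/7 (Y(P) = -√(P + P)/7 = -√2*√P/7)
Z(j) = -3 (Z(j) = -3 + (j - j) = -3 + 0 = -3)
Y(c(n(-3, 6)))*Z(3) = -√2*√(-4)/7*(-3) = -√2*2*I/7*(-3) = -2*I*√2/7*(-3) = 6*I*√2/7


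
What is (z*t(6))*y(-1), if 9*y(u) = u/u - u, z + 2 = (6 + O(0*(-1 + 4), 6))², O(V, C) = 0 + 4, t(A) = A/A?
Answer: 196/9 ≈ 21.778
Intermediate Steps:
t(A) = 1
O(V, C) = 4
z = 98 (z = -2 + (6 + 4)² = -2 + 10² = -2 + 100 = 98)
y(u) = ⅑ - u/9 (y(u) = (u/u - u)/9 = (1 - u)/9 = ⅑ - u/9)
(z*t(6))*y(-1) = (98*1)*(⅑ - ⅑*(-1)) = 98*(⅑ + ⅑) = 98*(2/9) = 196/9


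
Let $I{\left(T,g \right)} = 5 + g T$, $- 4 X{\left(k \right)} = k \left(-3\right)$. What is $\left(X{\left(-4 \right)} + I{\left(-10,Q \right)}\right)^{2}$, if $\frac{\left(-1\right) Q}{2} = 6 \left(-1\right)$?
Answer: $13924$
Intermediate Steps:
$X{\left(k \right)} = \frac{3 k}{4}$ ($X{\left(k \right)} = - \frac{k \left(-3\right)}{4} = - \frac{\left(-3\right) k}{4} = \frac{3 k}{4}$)
$Q = 12$ ($Q = - 2 \cdot 6 \left(-1\right) = \left(-2\right) \left(-6\right) = 12$)
$I{\left(T,g \right)} = 5 + T g$
$\left(X{\left(-4 \right)} + I{\left(-10,Q \right)}\right)^{2} = \left(\frac{3}{4} \left(-4\right) + \left(5 - 120\right)\right)^{2} = \left(-3 + \left(5 - 120\right)\right)^{2} = \left(-3 - 115\right)^{2} = \left(-118\right)^{2} = 13924$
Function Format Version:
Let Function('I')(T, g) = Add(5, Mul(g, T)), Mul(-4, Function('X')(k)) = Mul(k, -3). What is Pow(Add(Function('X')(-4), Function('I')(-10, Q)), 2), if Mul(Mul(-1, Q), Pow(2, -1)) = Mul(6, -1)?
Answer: 13924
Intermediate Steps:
Function('X')(k) = Mul(Rational(3, 4), k) (Function('X')(k) = Mul(Rational(-1, 4), Mul(k, -3)) = Mul(Rational(-1, 4), Mul(-3, k)) = Mul(Rational(3, 4), k))
Q = 12 (Q = Mul(-2, Mul(6, -1)) = Mul(-2, -6) = 12)
Function('I')(T, g) = Add(5, Mul(T, g))
Pow(Add(Function('X')(-4), Function('I')(-10, Q)), 2) = Pow(Add(Mul(Rational(3, 4), -4), Add(5, Mul(-10, 12))), 2) = Pow(Add(-3, Add(5, -120)), 2) = Pow(Add(-3, -115), 2) = Pow(-118, 2) = 13924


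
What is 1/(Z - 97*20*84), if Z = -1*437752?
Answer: -1/600712 ≈ -1.6647e-6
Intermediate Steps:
Z = -437752
1/(Z - 97*20*84) = 1/(-437752 - 97*20*84) = 1/(-437752 - 1940*84) = 1/(-437752 - 162960) = 1/(-600712) = -1/600712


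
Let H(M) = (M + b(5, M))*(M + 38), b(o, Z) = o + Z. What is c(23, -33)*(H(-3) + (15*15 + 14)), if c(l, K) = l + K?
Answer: -2040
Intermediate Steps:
c(l, K) = K + l
b(o, Z) = Z + o
H(M) = (5 + 2*M)*(38 + M) (H(M) = (M + (M + 5))*(M + 38) = (M + (5 + M))*(38 + M) = (5 + 2*M)*(38 + M))
c(23, -33)*(H(-3) + (15*15 + 14)) = (-33 + 23)*((190 + 2*(-3)² + 81*(-3)) + (15*15 + 14)) = -10*((190 + 2*9 - 243) + (225 + 14)) = -10*((190 + 18 - 243) + 239) = -10*(-35 + 239) = -10*204 = -2040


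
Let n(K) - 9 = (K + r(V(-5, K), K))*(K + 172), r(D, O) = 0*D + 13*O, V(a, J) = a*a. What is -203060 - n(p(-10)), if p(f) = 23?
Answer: -265859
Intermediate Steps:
V(a, J) = a²
r(D, O) = 13*O (r(D, O) = 0 + 13*O = 13*O)
n(K) = 9 + 14*K*(172 + K) (n(K) = 9 + (K + 13*K)*(K + 172) = 9 + (14*K)*(172 + K) = 9 + 14*K*(172 + K))
-203060 - n(p(-10)) = -203060 - (9 + 14*23² + 2408*23) = -203060 - (9 + 14*529 + 55384) = -203060 - (9 + 7406 + 55384) = -203060 - 1*62799 = -203060 - 62799 = -265859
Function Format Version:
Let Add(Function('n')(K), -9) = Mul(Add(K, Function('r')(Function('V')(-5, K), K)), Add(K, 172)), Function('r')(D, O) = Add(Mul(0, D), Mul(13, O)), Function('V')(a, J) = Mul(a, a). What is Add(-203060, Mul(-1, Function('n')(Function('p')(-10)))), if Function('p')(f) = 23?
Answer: -265859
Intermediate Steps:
Function('V')(a, J) = Pow(a, 2)
Function('r')(D, O) = Mul(13, O) (Function('r')(D, O) = Add(0, Mul(13, O)) = Mul(13, O))
Function('n')(K) = Add(9, Mul(14, K, Add(172, K))) (Function('n')(K) = Add(9, Mul(Add(K, Mul(13, K)), Add(K, 172))) = Add(9, Mul(Mul(14, K), Add(172, K))) = Add(9, Mul(14, K, Add(172, K))))
Add(-203060, Mul(-1, Function('n')(Function('p')(-10)))) = Add(-203060, Mul(-1, Add(9, Mul(14, Pow(23, 2)), Mul(2408, 23)))) = Add(-203060, Mul(-1, Add(9, Mul(14, 529), 55384))) = Add(-203060, Mul(-1, Add(9, 7406, 55384))) = Add(-203060, Mul(-1, 62799)) = Add(-203060, -62799) = -265859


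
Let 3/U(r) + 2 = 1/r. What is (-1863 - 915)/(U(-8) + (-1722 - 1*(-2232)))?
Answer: -7871/1441 ≈ -5.4622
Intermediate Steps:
U(r) = 3/(-2 + 1/r)
(-1863 - 915)/(U(-8) + (-1722 - 1*(-2232))) = (-1863 - 915)/(-3*(-8)/(-1 + 2*(-8)) + (-1722 - 1*(-2232))) = -2778/(-3*(-8)/(-1 - 16) + (-1722 + 2232)) = -2778/(-3*(-8)/(-17) + 510) = -2778/(-3*(-8)*(-1/17) + 510) = -2778/(-24/17 + 510) = -2778/8646/17 = -2778*17/8646 = -7871/1441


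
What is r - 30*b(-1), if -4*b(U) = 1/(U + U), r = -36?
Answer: -159/4 ≈ -39.750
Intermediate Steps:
b(U) = -1/(8*U) (b(U) = -1/(4*(U + U)) = -1/(2*U)/4 = -1/(8*U))
r - 30*b(-1) = -36 - (-15)/(4*(-1)) = -36 - (-15)*(-1)/4 = -36 - 30*1/8 = -36 - 15/4 = -159/4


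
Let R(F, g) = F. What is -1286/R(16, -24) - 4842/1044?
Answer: -19723/232 ≈ -85.013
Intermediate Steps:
-1286/R(16, -24) - 4842/1044 = -1286/16 - 4842/1044 = -1286*1/16 - 4842*1/1044 = -643/8 - 269/58 = -19723/232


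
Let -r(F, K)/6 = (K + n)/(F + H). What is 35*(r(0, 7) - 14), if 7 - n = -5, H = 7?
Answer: -1060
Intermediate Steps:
n = 12 (n = 7 - 1*(-5) = 7 + 5 = 12)
r(F, K) = -6*(12 + K)/(7 + F) (r(F, K) = -6*(K + 12)/(F + 7) = -6*(12 + K)/(7 + F))
35*(r(0, 7) - 14) = 35*(6*(-12 - 1*7)/(7 + 0) - 14) = 35*(6*(-12 - 7)/7 - 14) = 35*(6*(⅐)*(-19) - 14) = 35*(-114/7 - 14) = 35*(-212/7) = -1060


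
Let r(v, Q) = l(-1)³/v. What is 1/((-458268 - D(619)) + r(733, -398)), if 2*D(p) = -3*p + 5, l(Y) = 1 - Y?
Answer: -733/335231678 ≈ -2.1865e-6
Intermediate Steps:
D(p) = 5/2 - 3*p/2 (D(p) = (-3*p + 5)/2 = (5 - 3*p)/2 = 5/2 - 3*p/2)
r(v, Q) = 8/v (r(v, Q) = (1 - 1*(-1))³/v = (1 + 1)³/v = 2³/v = 8/v)
1/((-458268 - D(619)) + r(733, -398)) = 1/((-458268 - (5/2 - 3/2*619)) + 8/733) = 1/((-458268 - (5/2 - 1857/2)) + 8*(1/733)) = 1/((-458268 - 1*(-926)) + 8/733) = 1/((-458268 + 926) + 8/733) = 1/(-457342 + 8/733) = 1/(-335231678/733) = -733/335231678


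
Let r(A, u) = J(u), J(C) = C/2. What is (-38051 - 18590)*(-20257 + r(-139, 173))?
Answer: 2284954581/2 ≈ 1.1425e+9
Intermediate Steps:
J(C) = C/2 (J(C) = C*(½) = C/2)
r(A, u) = u/2
(-38051 - 18590)*(-20257 + r(-139, 173)) = (-38051 - 18590)*(-20257 + (½)*173) = -56641*(-20257 + 173/2) = -56641*(-40341/2) = 2284954581/2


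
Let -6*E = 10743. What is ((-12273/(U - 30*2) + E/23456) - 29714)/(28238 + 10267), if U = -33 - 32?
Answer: -173667592649/225793320000 ≈ -0.76914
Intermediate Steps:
E = -3581/2 (E = -⅙*10743 = -3581/2 ≈ -1790.5)
U = -65
((-12273/(U - 30*2) + E/23456) - 29714)/(28238 + 10267) = ((-12273/(-65 - 30*2) - 3581/2/23456) - 29714)/(28238 + 10267) = ((-12273/(-65 - 60) - 3581/2*1/23456) - 29714)/38505 = ((-12273/(-125) - 3581/46912) - 29714)*(1/38505) = ((-12273*(-1/125) - 3581/46912) - 29714)*(1/38505) = ((12273/125 - 3581/46912) - 29714)*(1/38505) = (575303351/5864000 - 29714)*(1/38505) = -173667592649/5864000*1/38505 = -173667592649/225793320000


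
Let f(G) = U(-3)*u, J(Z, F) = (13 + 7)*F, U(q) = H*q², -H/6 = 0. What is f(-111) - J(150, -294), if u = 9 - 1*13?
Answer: 5880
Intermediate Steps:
H = 0 (H = -6*0 = 0)
U(q) = 0 (U(q) = 0*q² = 0)
J(Z, F) = 20*F
u = -4 (u = 9 - 13 = -4)
f(G) = 0 (f(G) = 0*(-4) = 0)
f(-111) - J(150, -294) = 0 - 20*(-294) = 0 - 1*(-5880) = 0 + 5880 = 5880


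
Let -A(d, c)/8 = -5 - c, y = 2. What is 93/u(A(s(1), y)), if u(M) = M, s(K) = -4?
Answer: 93/56 ≈ 1.6607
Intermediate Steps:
A(d, c) = 40 + 8*c (A(d, c) = -8*(-5 - c) = 40 + 8*c)
93/u(A(s(1), y)) = 93/(40 + 8*2) = 93/(40 + 16) = 93/56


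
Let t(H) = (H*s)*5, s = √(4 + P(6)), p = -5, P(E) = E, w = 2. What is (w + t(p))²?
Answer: 6254 - 100*√10 ≈ 5937.8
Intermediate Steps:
s = √10 (s = √(4 + 6) = √10 ≈ 3.1623)
t(H) = 5*H*√10 (t(H) = (H*√10)*5 = 5*H*√10)
(w + t(p))² = (2 + 5*(-5)*√10)² = (2 - 25*√10)²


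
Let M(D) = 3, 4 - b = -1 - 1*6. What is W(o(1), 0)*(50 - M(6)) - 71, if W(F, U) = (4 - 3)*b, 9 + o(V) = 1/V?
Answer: 446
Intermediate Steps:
b = 11 (b = 4 - (-1 - 1*6) = 4 - (-1 - 6) = 4 - 1*(-7) = 4 + 7 = 11)
o(V) = -9 + 1/V
W(F, U) = 11 (W(F, U) = (4 - 3)*11 = 1*11 = 11)
W(o(1), 0)*(50 - M(6)) - 71 = 11*(50 - 1*3) - 71 = 11*(50 - 3) - 71 = 11*47 - 71 = 517 - 71 = 446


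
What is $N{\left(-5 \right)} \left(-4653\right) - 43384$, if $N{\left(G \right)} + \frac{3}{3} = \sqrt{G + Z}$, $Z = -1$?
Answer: $-38731 - 4653 i \sqrt{6} \approx -38731.0 - 11397.0 i$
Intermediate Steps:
$N{\left(G \right)} = -1 + \sqrt{-1 + G}$ ($N{\left(G \right)} = -1 + \sqrt{G - 1} = -1 + \sqrt{-1 + G}$)
$N{\left(-5 \right)} \left(-4653\right) - 43384 = \left(-1 + \sqrt{-1 - 5}\right) \left(-4653\right) - 43384 = \left(-1 + \sqrt{-6}\right) \left(-4653\right) - 43384 = \left(-1 + i \sqrt{6}\right) \left(-4653\right) - 43384 = \left(4653 - 4653 i \sqrt{6}\right) - 43384 = -38731 - 4653 i \sqrt{6}$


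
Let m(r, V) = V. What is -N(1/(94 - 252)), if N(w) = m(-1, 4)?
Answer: -4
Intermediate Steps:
N(w) = 4
-N(1/(94 - 252)) = -1*4 = -4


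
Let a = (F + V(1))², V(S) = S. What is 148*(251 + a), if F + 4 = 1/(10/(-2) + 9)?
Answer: 153069/4 ≈ 38267.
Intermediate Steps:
F = -15/4 (F = -4 + 1/(10/(-2) + 9) = -4 + 1/(10*(-½) + 9) = -4 + 1/(-5 + 9) = -4 + 1/4 = -4 + ¼ = -15/4 ≈ -3.7500)
a = 121/16 (a = (-15/4 + 1)² = (-11/4)² = 121/16 ≈ 7.5625)
148*(251 + a) = 148*(251 + 121/16) = 148*(4137/16) = 153069/4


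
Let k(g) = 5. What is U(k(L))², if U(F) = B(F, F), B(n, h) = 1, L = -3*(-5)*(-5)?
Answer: 1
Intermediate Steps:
L = -75 (L = 15*(-5) = -75)
U(F) = 1
U(k(L))² = 1² = 1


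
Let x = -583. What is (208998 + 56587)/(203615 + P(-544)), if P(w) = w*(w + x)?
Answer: 265585/816703 ≈ 0.32519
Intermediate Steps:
P(w) = w*(-583 + w) (P(w) = w*(w - 583) = w*(-583 + w))
(208998 + 56587)/(203615 + P(-544)) = (208998 + 56587)/(203615 - 544*(-583 - 544)) = 265585/(203615 - 544*(-1127)) = 265585/(203615 + 613088) = 265585/816703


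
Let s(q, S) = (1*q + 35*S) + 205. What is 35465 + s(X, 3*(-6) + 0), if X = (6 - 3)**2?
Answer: 35049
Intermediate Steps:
X = 9 (X = 3**2 = 9)
s(q, S) = 205 + q + 35*S (s(q, S) = (q + 35*S) + 205 = 205 + q + 35*S)
35465 + s(X, 3*(-6) + 0) = 35465 + (205 + 9 + 35*(3*(-6) + 0)) = 35465 + (205 + 9 + 35*(-18 + 0)) = 35465 + (205 + 9 + 35*(-18)) = 35465 + (205 + 9 - 630) = 35465 - 416 = 35049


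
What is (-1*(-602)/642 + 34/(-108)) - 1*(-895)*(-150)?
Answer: -775692901/5778 ≈ -1.3425e+5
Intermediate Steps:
(-1*(-602)/642 + 34/(-108)) - 1*(-895)*(-150) = (602*(1/642) + 34*(-1/108)) + 895*(-150) = (301/321 - 17/54) - 134250 = 3599/5778 - 134250 = -775692901/5778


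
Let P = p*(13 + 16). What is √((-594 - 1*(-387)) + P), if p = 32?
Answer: √721 ≈ 26.851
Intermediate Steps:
P = 928 (P = 32*(13 + 16) = 32*29 = 928)
√((-594 - 1*(-387)) + P) = √((-594 - 1*(-387)) + 928) = √((-594 + 387) + 928) = √(-207 + 928) = √721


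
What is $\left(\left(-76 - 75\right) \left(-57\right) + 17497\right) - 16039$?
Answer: $10065$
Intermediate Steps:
$\left(\left(-76 - 75\right) \left(-57\right) + 17497\right) - 16039 = \left(\left(-151\right) \left(-57\right) + 17497\right) - 16039 = \left(8607 + 17497\right) - 16039 = 26104 - 16039 = 10065$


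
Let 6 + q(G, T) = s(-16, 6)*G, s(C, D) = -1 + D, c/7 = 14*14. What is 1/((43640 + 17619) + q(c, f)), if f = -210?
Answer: 1/68113 ≈ 1.4681e-5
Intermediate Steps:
c = 1372 (c = 7*(14*14) = 7*196 = 1372)
q(G, T) = -6 + 5*G (q(G, T) = -6 + (-1 + 6)*G = -6 + 5*G)
1/((43640 + 17619) + q(c, f)) = 1/((43640 + 17619) + (-6 + 5*1372)) = 1/(61259 + (-6 + 6860)) = 1/(61259 + 6854) = 1/68113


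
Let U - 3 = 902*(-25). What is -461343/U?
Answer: 461343/22547 ≈ 20.461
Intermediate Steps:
U = -22547 (U = 3 + 902*(-25) = 3 - 22550 = -22547)
-461343/U = -461343/(-22547) = -461343*(-1/22547) = 461343/22547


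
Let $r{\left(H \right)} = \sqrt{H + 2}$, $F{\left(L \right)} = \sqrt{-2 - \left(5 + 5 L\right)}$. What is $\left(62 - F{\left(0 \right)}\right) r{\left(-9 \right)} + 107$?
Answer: $114 + 62 i \sqrt{7} \approx 114.0 + 164.04 i$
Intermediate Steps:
$F{\left(L \right)} = \sqrt{-7 - 5 L}$ ($F{\left(L \right)} = \sqrt{-2 - \left(5 + 5 L\right)} = \sqrt{-7 - 5 L}$)
$r{\left(H \right)} = \sqrt{2 + H}$
$\left(62 - F{\left(0 \right)}\right) r{\left(-9 \right)} + 107 = \left(62 - \sqrt{-7 - 0}\right) \sqrt{2 - 9} + 107 = \left(62 - \sqrt{-7 + 0}\right) \sqrt{-7} + 107 = \left(62 - \sqrt{-7}\right) i \sqrt{7} + 107 = \left(62 - i \sqrt{7}\right) i \sqrt{7} + 107 = i \sqrt{7} \left(62 - i \sqrt{7}\right) + 107 = 107 + i \sqrt{7} \left(62 - i \sqrt{7}\right)$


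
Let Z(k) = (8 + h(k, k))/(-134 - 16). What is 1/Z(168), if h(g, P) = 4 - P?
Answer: 25/26 ≈ 0.96154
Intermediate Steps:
Z(k) = -2/25 + k/150 (Z(k) = (8 + (4 - k))/(-134 - 16) = (12 - k)/(-150) = (12 - k)*(-1/150) = -2/25 + k/150)
1/Z(168) = 1/(-2/25 + (1/150)*168) = 1/(-2/25 + 28/25) = 1/(26/25) = 25/26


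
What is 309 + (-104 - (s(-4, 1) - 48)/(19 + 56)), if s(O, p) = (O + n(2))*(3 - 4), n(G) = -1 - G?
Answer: 15416/75 ≈ 205.55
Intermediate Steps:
s(O, p) = 3 - O (s(O, p) = (O + (-1 - 1*2))*(3 - 4) = (O + (-1 - 2))*(-1) = (O - 3)*(-1) = (-3 + O)*(-1) = 3 - O)
309 + (-104 - (s(-4, 1) - 48)/(19 + 56)) = 309 + (-104 - ((3 - 1*(-4)) - 48)/(19 + 56)) = 309 + (-104 - ((3 + 4) - 48)/75) = 309 + (-104 - (7 - 48)/75) = 309 + (-104 - (-41)/75) = 309 + (-104 - 1*(-41/75)) = 309 + (-104 + 41/75) = 309 - 7759/75 = 15416/75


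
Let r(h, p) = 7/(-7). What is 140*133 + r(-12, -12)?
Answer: 18619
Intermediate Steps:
r(h, p) = -1 (r(h, p) = 7*(-1/7) = -1)
140*133 + r(-12, -12) = 140*133 - 1 = 18620 - 1 = 18619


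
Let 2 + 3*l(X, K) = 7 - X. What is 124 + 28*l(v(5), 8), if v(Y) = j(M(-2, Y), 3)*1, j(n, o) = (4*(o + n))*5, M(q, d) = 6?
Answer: -4528/3 ≈ -1509.3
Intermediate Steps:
j(n, o) = 20*n + 20*o (j(n, o) = (4*(n + o))*5 = (4*n + 4*o)*5 = 20*n + 20*o)
v(Y) = 180 (v(Y) = (20*6 + 20*3)*1 = (120 + 60)*1 = 180*1 = 180)
l(X, K) = 5/3 - X/3 (l(X, K) = -⅔ + (7 - X)/3 = -⅔ + (7/3 - X/3) = 5/3 - X/3)
124 + 28*l(v(5), 8) = 124 + 28*(5/3 - ⅓*180) = 124 + 28*(5/3 - 60) = 124 + 28*(-175/3) = 124 - 4900/3 = -4528/3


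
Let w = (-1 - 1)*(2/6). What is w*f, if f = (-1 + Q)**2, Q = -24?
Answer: -1250/3 ≈ -416.67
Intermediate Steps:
w = -2/3 (w = -4/6 = -2*1/3 = -2/3 ≈ -0.66667)
f = 625 (f = (-1 - 24)**2 = (-25)**2 = 625)
w*f = -2/3*625 = -1250/3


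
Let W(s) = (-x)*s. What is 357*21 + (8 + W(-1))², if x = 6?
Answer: 7693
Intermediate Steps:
W(s) = -6*s (W(s) = (-1*6)*s = -6*s)
357*21 + (8 + W(-1))² = 357*21 + (8 - 6*(-1))² = 7497 + (8 + 6)² = 7497 + 14² = 7497 + 196 = 7693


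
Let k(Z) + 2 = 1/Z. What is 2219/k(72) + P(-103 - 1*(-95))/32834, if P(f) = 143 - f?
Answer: -5245800919/4695262 ≈ -1117.3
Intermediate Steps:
k(Z) = -2 + 1/Z
2219/k(72) + P(-103 - 1*(-95))/32834 = 2219/(-2 + 1/72) + (143 - (-103 - 1*(-95)))/32834 = 2219/(-2 + 1/72) + (143 - (-103 + 95))*(1/32834) = 2219/(-143/72) + (143 - 1*(-8))*(1/32834) = 2219*(-72/143) + (143 + 8)*(1/32834) = -159768/143 + 151*(1/32834) = -159768/143 + 151/32834 = -5245800919/4695262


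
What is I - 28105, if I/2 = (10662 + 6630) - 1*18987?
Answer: -31495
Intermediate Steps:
I = -3390 (I = 2*((10662 + 6630) - 1*18987) = 2*(17292 - 18987) = 2*(-1695) = -3390)
I - 28105 = -3390 - 28105 = -31495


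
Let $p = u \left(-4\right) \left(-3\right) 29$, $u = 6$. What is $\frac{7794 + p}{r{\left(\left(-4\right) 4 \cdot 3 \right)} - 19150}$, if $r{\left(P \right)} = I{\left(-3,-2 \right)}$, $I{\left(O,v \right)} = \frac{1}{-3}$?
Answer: $- \frac{29646}{57451} \approx -0.51602$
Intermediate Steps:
$I{\left(O,v \right)} = - \frac{1}{3}$
$r{\left(P \right)} = - \frac{1}{3}$
$p = 2088$ ($p = 6 \left(-4\right) \left(-3\right) 29 = \left(-24\right) \left(-3\right) 29 = 72 \cdot 29 = 2088$)
$\frac{7794 + p}{r{\left(\left(-4\right) 4 \cdot 3 \right)} - 19150} = \frac{7794 + 2088}{- \frac{1}{3} - 19150} = \frac{9882}{- \frac{57451}{3}} = 9882 \left(- \frac{3}{57451}\right) = - \frac{29646}{57451}$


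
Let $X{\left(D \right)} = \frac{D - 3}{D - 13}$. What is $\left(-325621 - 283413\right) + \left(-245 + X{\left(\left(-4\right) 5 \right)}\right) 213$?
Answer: $- \frac{7271776}{11} \approx -6.6107 \cdot 10^{5}$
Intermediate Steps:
$X{\left(D \right)} = \frac{-3 + D}{-13 + D}$
$\left(-325621 - 283413\right) + \left(-245 + X{\left(\left(-4\right) 5 \right)}\right) 213 = \left(-325621 - 283413\right) + \left(-245 + \frac{-3 - 20}{-13 - 20}\right) 213 = -609034 + \left(-245 + \frac{-3 - 20}{-13 - 20}\right) 213 = -609034 + \left(-245 + \frac{1}{-33} \left(-23\right)\right) 213 = -609034 + \left(-245 - - \frac{23}{33}\right) 213 = -609034 + \left(-245 + \frac{23}{33}\right) 213 = -609034 - \frac{572402}{11} = - \frac{7271776}{11}$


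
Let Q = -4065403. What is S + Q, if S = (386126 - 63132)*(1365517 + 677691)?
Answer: 659939859349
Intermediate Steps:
S = 659943924752 (S = 322994*2043208 = 659943924752)
S + Q = 659943924752 - 4065403 = 659939859349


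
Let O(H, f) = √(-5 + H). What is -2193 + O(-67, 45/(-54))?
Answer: -2193 + 6*I*√2 ≈ -2193.0 + 8.4853*I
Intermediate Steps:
-2193 + O(-67, 45/(-54)) = -2193 + √(-5 - 67) = -2193 + √(-72) = -2193 + 6*I*√2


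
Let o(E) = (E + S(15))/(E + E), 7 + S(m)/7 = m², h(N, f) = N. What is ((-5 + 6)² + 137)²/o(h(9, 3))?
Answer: 342792/1535 ≈ 223.32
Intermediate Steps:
S(m) = -49 + 7*m²
o(E) = (1526 + E)/(2*E) (o(E) = (E + (-49 + 7*15²))/(E + E) = (E + (-49 + 7*225))/((2*E)) = (E + (-49 + 1575))*(1/(2*E)) = (E + 1526)*(1/(2*E)) = (1526 + E)*(1/(2*E)) = (1526 + E)/(2*E))
((-5 + 6)² + 137)²/o(h(9, 3)) = ((-5 + 6)² + 137)²/(((½)*(1526 + 9)/9)) = (1² + 137)²/(((½)*(⅑)*1535)) = (1 + 137)²/(1535/18) = 138²*(18/1535) = 19044*(18/1535) = 342792/1535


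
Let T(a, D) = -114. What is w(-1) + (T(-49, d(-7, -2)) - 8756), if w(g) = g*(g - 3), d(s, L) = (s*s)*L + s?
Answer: -8866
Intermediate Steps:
d(s, L) = s + L*s² (d(s, L) = s²*L + s = L*s² + s = s + L*s²)
w(g) = g*(-3 + g)
w(-1) + (T(-49, d(-7, -2)) - 8756) = -(-3 - 1) + (-114 - 8756) = -1*(-4) - 8870 = 4 - 8870 = -8866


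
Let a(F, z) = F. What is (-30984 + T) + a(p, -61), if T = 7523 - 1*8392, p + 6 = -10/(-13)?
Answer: -414157/13 ≈ -31858.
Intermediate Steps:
p = -68/13 (p = -6 - 10/(-13) = -6 - 10*(-1/13) = -6 + 10/13 = -68/13 ≈ -5.2308)
T = -869 (T = 7523 - 8392 = -869)
(-30984 + T) + a(p, -61) = (-30984 - 869) - 68/13 = -31853 - 68/13 = -414157/13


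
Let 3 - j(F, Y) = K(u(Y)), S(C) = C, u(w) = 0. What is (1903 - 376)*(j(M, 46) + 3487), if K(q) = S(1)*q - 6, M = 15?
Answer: 5338392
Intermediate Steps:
K(q) = -6 + q (K(q) = 1*q - 6 = q - 6 = -6 + q)
j(F, Y) = 9 (j(F, Y) = 3 - (-6 + 0) = 3 - 1*(-6) = 3 + 6 = 9)
(1903 - 376)*(j(M, 46) + 3487) = (1903 - 376)*(9 + 3487) = 1527*3496 = 5338392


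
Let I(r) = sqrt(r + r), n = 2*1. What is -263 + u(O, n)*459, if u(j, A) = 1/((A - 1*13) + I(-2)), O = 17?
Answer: -37924/125 - 918*I/125 ≈ -303.39 - 7.344*I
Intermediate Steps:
n = 2
I(r) = sqrt(2)*sqrt(r) (I(r) = sqrt(2*r) = sqrt(2)*sqrt(r))
u(j, A) = 1/(-13 + A + 2*I) (u(j, A) = 1/((A - 1*13) + sqrt(2)*sqrt(-2)) = 1/((A - 13) + sqrt(2)*(I*sqrt(2))) = 1/((-13 + A) + 2*I) = 1/(-13 + A + 2*I))
-263 + u(O, n)*459 = -263 + 459/(-13 + 2 + 2*I) = -263 + 459/(-11 + 2*I) = -263 + ((-11 - 2*I)/125)*459 = -263 + 459*(-11 - 2*I)/125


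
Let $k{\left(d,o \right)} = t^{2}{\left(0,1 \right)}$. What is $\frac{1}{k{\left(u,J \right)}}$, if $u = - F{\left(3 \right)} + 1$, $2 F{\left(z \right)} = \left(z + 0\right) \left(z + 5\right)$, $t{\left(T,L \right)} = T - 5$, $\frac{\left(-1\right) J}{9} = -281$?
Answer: $\frac{1}{25} \approx 0.04$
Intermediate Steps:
$J = 2529$ ($J = \left(-9\right) \left(-281\right) = 2529$)
$t{\left(T,L \right)} = -5 + T$
$F{\left(z \right)} = \frac{z \left(5 + z\right)}{2}$ ($F{\left(z \right)} = \frac{\left(z + 0\right) \left(z + 5\right)}{2} = \frac{z \left(5 + z\right)}{2}$)
$u = -11$ ($u = - \frac{3 \left(5 + 3\right)}{2} + 1 = - \frac{3 \cdot 8}{2} + 1 = \left(-1\right) 12 + 1 = -12 + 1 = -11$)
$k{\left(d,o \right)} = 25$ ($k{\left(d,o \right)} = \left(-5 + 0\right)^{2} = \left(-5\right)^{2} = 25$)
$\frac{1}{k{\left(u,J \right)}} = \frac{1}{25}$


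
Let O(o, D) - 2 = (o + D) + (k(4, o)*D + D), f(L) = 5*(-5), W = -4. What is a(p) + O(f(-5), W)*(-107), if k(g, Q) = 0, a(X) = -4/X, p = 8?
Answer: 6633/2 ≈ 3316.5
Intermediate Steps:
f(L) = -25
O(o, D) = 2 + o + 2*D (O(o, D) = 2 + ((o + D) + (0*D + D)) = 2 + ((D + o) + (0 + D)) = 2 + ((D + o) + D) = 2 + (o + 2*D) = 2 + o + 2*D)
a(p) + O(f(-5), W)*(-107) = -4/8 + (2 - 25 + 2*(-4))*(-107) = -4*1/8 + (2 - 25 - 8)*(-107) = -1/2 - 31*(-107) = -1/2 + 3317 = 6633/2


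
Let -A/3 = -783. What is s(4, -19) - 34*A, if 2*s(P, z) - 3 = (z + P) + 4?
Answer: -79870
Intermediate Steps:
s(P, z) = 7/2 + P/2 + z/2 (s(P, z) = 3/2 + ((z + P) + 4)/2 = 3/2 + ((P + z) + 4)/2 = 3/2 + (4 + P + z)/2 = 3/2 + (2 + P/2 + z/2) = 7/2 + P/2 + z/2)
A = 2349 (A = -3*(-783) = 2349)
s(4, -19) - 34*A = (7/2 + (½)*4 + (½)*(-19)) - 34*2349 = (7/2 + 2 - 19/2) - 79866 = -4 - 79866 = -79870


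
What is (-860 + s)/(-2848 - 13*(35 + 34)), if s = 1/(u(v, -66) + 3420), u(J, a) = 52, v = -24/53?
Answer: 2985919/13002640 ≈ 0.22964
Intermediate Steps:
v = -24/53 (v = -24*1/53 = -24/53 ≈ -0.45283)
s = 1/3472 (s = 1/(52 + 3420) = 1/3472 ≈ 0.00028802)
(-860 + s)/(-2848 - 13*(35 + 34)) = (-860 + 1/3472)/(-2848 - 13*(35 + 34)) = -2985919/(3472*(-2848 - 13*69)) = -2985919/(3472*(-2848 - 897)) = -2985919/3472/(-3745) = -2985919/3472*(-1/3745) = 2985919/13002640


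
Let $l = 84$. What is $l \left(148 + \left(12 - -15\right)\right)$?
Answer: $14700$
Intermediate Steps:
$l \left(148 + \left(12 - -15\right)\right) = 84 \left(148 + \left(12 - -15\right)\right) = 84 \left(148 + \left(12 + 15\right)\right) = 84 \left(148 + 27\right) = 84 \cdot 175 = 14700$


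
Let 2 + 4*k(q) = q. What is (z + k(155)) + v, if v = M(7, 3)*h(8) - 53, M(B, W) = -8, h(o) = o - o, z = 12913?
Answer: 51593/4 ≈ 12898.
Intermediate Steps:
k(q) = -½ + q/4
h(o) = 0
v = -53 (v = -8*0 - 53 = 0 - 53 = -53)
(z + k(155)) + v = (12913 + (-½ + (¼)*155)) - 53 = (12913 + (-½ + 155/4)) - 53 = (12913 + 153/4) - 53 = 51805/4 - 53 = 51593/4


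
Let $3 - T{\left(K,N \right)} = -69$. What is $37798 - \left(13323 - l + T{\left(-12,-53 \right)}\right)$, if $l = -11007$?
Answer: $13396$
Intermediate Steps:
$T{\left(K,N \right)} = 72$ ($T{\left(K,N \right)} = 3 - -69 = 3 + 69 = 72$)
$37798 - \left(13323 - l + T{\left(-12,-53 \right)}\right) = 37798 - \left(13395 + 11007\right) = 37798 - 24402 = 13396$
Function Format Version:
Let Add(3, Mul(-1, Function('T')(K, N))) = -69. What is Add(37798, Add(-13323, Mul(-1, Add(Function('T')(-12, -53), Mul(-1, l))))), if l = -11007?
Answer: 13396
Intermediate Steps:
Function('T')(K, N) = 72 (Function('T')(K, N) = Add(3, Mul(-1, -69)) = Add(3, 69) = 72)
Add(37798, Add(-13323, Mul(-1, Add(Function('T')(-12, -53), Mul(-1, l))))) = Add(37798, Add(-13323, Mul(-1, Add(72, Mul(-1, -11007))))) = Add(37798, Add(-13323, Mul(-1, Add(72, 11007)))) = Add(37798, Add(-13323, Mul(-1, 11079))) = Add(37798, Add(-13323, -11079)) = Add(37798, -24402) = 13396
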